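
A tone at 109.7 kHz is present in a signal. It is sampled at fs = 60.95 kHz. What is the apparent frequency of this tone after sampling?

109.7 kHz mod fs = 48.75 kHz.
48.75 kHz > fs/2 = 30.475 kHz, folds to fs − 48.75 kHz = 12.2 kHz.

12.2 kHz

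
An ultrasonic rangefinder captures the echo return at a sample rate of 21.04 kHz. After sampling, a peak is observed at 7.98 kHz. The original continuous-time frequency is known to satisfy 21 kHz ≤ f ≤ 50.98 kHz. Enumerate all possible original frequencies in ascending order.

29.02 kHz, 34.1 kHz, 50.06 kHz

Frequencies that alias to 7.98 kHz are k·fs ± 7.98 kHz for integer k ≥ 0.
k=0: 7.98 kHz.
k=1: 13.06 kHz, 29.02 kHz.
k=2: 34.1 kHz, 50.06 kHz.
k=3: 55.14 kHz, 71.1 kHz.
Within [21 kHz, 50.98 kHz]: 29.02 kHz, 34.1 kHz, 50.06 kHz.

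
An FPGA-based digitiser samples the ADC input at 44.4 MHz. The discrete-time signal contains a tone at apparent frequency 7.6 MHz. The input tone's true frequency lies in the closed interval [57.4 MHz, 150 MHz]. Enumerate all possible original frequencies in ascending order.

Frequencies that alias to 7.6 MHz are k·fs ± 7.6 MHz for integer k ≥ 0.
k=0: 7.6 MHz.
k=1: 36.8 MHz, 52 MHz.
k=2: 81.2 MHz, 96.4 MHz.
k=3: 125.6 MHz, 140.8 MHz.
k=4: 170 MHz, 185.2 MHz.
Within [57.4 MHz, 150 MHz]: 81.2 MHz, 96.4 MHz, 125.6 MHz, 140.8 MHz.

81.2 MHz, 96.4 MHz, 125.6 MHz, 140.8 MHz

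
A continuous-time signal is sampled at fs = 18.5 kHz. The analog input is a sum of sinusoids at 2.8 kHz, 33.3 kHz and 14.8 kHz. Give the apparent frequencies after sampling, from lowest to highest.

2.8 kHz, 3.7 kHz

fs/2 = 9.25 kHz.
2.8 kHz ≤ fs/2 = 9.25 kHz, passes unchanged.
33.3 kHz mod fs = 14.8 kHz.
14.8 kHz > fs/2 = 9.25 kHz, folds to fs − 14.8 kHz = 3.7 kHz.
14.8 kHz > fs/2 = 9.25 kHz, folds to fs − 14.8 kHz = 3.7 kHz.
Distinct values: {2.8 kHz, 3.7 kHz}.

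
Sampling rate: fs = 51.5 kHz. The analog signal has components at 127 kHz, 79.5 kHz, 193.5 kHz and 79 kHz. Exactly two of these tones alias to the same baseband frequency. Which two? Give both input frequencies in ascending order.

fs/2 = 25.75 kHz.
127 kHz mod fs = 24 kHz.
24 kHz ≤ fs/2 = 25.75 kHz, appears at 24 kHz.
79.5 kHz mod fs = 28 kHz.
28 kHz > fs/2 = 25.75 kHz, folds to fs − 28 kHz = 23.5 kHz.
193.5 kHz mod fs = 39 kHz.
39 kHz > fs/2 = 25.75 kHz, folds to fs − 39 kHz = 12.5 kHz.
79 kHz mod fs = 27.5 kHz.
27.5 kHz > fs/2 = 25.75 kHz, folds to fs − 27.5 kHz = 24 kHz.
79 kHz and 127 kHz both map to 24 kHz.

79 kHz, 127 kHz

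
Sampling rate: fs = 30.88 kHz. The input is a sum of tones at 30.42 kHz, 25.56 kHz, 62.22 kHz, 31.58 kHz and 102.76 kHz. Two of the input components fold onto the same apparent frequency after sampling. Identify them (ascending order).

30.42 kHz, 62.22 kHz

fs/2 = 15.44 kHz.
30.42 kHz > fs/2 = 15.44 kHz, folds to fs − 30.42 kHz = 0.46 kHz.
25.56 kHz > fs/2 = 15.44 kHz, folds to fs − 25.56 kHz = 5.32 kHz.
62.22 kHz mod fs = 0.46 kHz.
0.46 kHz ≤ fs/2 = 15.44 kHz, appears at 0.46 kHz.
31.58 kHz mod fs = 0.7 kHz.
0.7 kHz ≤ fs/2 = 15.44 kHz, appears at 0.7 kHz.
102.76 kHz mod fs = 10.12 kHz.
10.12 kHz ≤ fs/2 = 15.44 kHz, appears at 10.12 kHz.
30.42 kHz and 62.22 kHz both map to 0.46 kHz.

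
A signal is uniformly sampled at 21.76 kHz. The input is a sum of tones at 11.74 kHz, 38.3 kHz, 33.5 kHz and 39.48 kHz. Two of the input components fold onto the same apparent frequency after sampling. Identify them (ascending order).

11.74 kHz, 33.5 kHz

fs/2 = 10.88 kHz.
11.74 kHz > fs/2 = 10.88 kHz, folds to fs − 11.74 kHz = 10.02 kHz.
38.3 kHz mod fs = 16.54 kHz.
16.54 kHz > fs/2 = 10.88 kHz, folds to fs − 16.54 kHz = 5.22 kHz.
33.5 kHz mod fs = 11.74 kHz.
11.74 kHz > fs/2 = 10.88 kHz, folds to fs − 11.74 kHz = 10.02 kHz.
39.48 kHz mod fs = 17.72 kHz.
17.72 kHz > fs/2 = 10.88 kHz, folds to fs − 17.72 kHz = 4.04 kHz.
11.74 kHz and 33.5 kHz both map to 10.02 kHz.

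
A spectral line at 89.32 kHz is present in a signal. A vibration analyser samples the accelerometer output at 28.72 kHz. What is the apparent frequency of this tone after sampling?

3.16 kHz

89.32 kHz mod fs = 3.16 kHz.
3.16 kHz ≤ fs/2 = 14.36 kHz, appears at 3.16 kHz.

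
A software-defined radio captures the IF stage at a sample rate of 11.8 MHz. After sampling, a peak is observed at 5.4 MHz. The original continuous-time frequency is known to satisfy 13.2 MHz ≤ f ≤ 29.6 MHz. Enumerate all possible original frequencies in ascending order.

Frequencies that alias to 5.4 MHz are k·fs ± 5.4 MHz for integer k ≥ 0.
k=0: 5.4 MHz.
k=1: 6.4 MHz, 17.2 MHz.
k=2: 18.2 MHz, 29 MHz.
k=3: 30 MHz, 40.8 MHz.
Within [13.2 MHz, 29.6 MHz]: 17.2 MHz, 18.2 MHz, 29 MHz.

17.2 MHz, 18.2 MHz, 29 MHz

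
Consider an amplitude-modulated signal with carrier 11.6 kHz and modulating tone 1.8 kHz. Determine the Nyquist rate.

26.8 kHz

AM sidebands sit at fc ± fm = 9.8 kHz and 13.4 kHz.
Highest-frequency component: 13.4 kHz.
Nyquist rate = 2 × 13.4 kHz = 26.8 kHz.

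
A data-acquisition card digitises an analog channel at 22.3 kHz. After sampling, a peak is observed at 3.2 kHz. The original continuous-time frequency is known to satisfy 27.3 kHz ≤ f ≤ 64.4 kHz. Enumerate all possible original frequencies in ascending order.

Frequencies that alias to 3.2 kHz are k·fs ± 3.2 kHz for integer k ≥ 0.
k=0: 3.2 kHz.
k=1: 19.1 kHz, 25.5 kHz.
k=2: 41.4 kHz, 47.8 kHz.
k=3: 63.7 kHz, 70.1 kHz.
k=4: 86 kHz, 92.4 kHz.
Within [27.3 kHz, 64.4 kHz]: 41.4 kHz, 47.8 kHz, 63.7 kHz.

41.4 kHz, 47.8 kHz, 63.7 kHz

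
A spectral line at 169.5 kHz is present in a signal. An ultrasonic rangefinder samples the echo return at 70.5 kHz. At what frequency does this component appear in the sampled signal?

169.5 kHz mod fs = 28.5 kHz.
28.5 kHz ≤ fs/2 = 35.25 kHz, appears at 28.5 kHz.

28.5 kHz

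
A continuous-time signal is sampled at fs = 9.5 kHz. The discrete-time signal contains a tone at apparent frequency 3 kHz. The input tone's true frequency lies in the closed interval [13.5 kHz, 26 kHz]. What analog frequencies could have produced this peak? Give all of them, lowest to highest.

16 kHz, 22 kHz, 25.5 kHz

Frequencies that alias to 3 kHz are k·fs ± 3 kHz for integer k ≥ 0.
k=0: 3 kHz.
k=1: 6.5 kHz, 12.5 kHz.
k=2: 16 kHz, 22 kHz.
k=3: 25.5 kHz, 31.5 kHz.
k=4: 35 kHz, 41 kHz.
Within [13.5 kHz, 26 kHz]: 16 kHz, 22 kHz, 25.5 kHz.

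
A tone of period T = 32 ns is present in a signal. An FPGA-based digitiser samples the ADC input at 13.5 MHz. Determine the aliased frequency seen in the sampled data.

T = 32 ns → f = 1/T = 31.25 MHz.
31.25 MHz mod fs = 4.25 MHz.
4.25 MHz ≤ fs/2 = 6.75 MHz, appears at 4.25 MHz.

4.25 MHz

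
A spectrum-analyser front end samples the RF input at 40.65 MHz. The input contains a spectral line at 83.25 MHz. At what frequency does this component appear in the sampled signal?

83.25 MHz mod fs = 1.95 MHz.
1.95 MHz ≤ fs/2 = 20.325 MHz, appears at 1.95 MHz.

1.95 MHz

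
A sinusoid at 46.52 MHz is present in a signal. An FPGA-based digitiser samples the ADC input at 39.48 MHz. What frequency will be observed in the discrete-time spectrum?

46.52 MHz mod fs = 7.04 MHz.
7.04 MHz ≤ fs/2 = 19.74 MHz, appears at 7.04 MHz.

7.04 MHz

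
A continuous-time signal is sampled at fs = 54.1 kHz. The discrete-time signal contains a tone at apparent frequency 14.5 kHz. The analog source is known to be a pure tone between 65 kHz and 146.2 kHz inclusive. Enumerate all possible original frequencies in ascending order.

68.6 kHz, 93.7 kHz, 122.7 kHz

Frequencies that alias to 14.5 kHz are k·fs ± 14.5 kHz for integer k ≥ 0.
k=0: 14.5 kHz.
k=1: 39.6 kHz, 68.6 kHz.
k=2: 93.7 kHz, 122.7 kHz.
k=3: 147.8 kHz, 176.8 kHz.
Within [65 kHz, 146.2 kHz]: 68.6 kHz, 93.7 kHz, 122.7 kHz.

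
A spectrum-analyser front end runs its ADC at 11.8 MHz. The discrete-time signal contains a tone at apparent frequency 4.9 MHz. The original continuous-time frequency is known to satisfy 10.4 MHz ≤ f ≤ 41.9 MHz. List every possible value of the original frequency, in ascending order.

Frequencies that alias to 4.9 MHz are k·fs ± 4.9 MHz for integer k ≥ 0.
k=0: 4.9 MHz.
k=1: 6.9 MHz, 16.7 MHz.
k=2: 18.7 MHz, 28.5 MHz.
k=3: 30.5 MHz, 40.3 MHz.
k=4: 42.3 MHz, 52.1 MHz.
Within [10.4 MHz, 41.9 MHz]: 16.7 MHz, 18.7 MHz, 28.5 MHz, 30.5 MHz, 40.3 MHz.

16.7 MHz, 18.7 MHz, 28.5 MHz, 30.5 MHz, 40.3 MHz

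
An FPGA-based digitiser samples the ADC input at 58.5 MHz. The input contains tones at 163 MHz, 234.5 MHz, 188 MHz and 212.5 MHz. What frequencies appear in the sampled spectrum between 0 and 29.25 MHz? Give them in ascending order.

fs/2 = 29.25 MHz.
163 MHz mod fs = 46 MHz.
46 MHz > fs/2 = 29.25 MHz, folds to fs − 46 MHz = 12.5 MHz.
234.5 MHz mod fs = 0.5 MHz.
0.5 MHz ≤ fs/2 = 29.25 MHz, appears at 0.5 MHz.
188 MHz mod fs = 12.5 MHz.
12.5 MHz ≤ fs/2 = 29.25 MHz, appears at 12.5 MHz.
212.5 MHz mod fs = 37 MHz.
37 MHz > fs/2 = 29.25 MHz, folds to fs − 37 MHz = 21.5 MHz.
Distinct values: {0.5 MHz, 12.5 MHz, 21.5 MHz}.

0.5 MHz, 12.5 MHz, 21.5 MHz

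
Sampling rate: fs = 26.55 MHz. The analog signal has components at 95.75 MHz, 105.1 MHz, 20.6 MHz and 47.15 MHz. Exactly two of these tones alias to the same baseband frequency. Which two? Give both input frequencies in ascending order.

fs/2 = 13.275 MHz.
95.75 MHz mod fs = 16.1 MHz.
16.1 MHz > fs/2 = 13.275 MHz, folds to fs − 16.1 MHz = 10.45 MHz.
105.1 MHz mod fs = 25.45 MHz.
25.45 MHz > fs/2 = 13.275 MHz, folds to fs − 25.45 MHz = 1.1 MHz.
20.6 MHz > fs/2 = 13.275 MHz, folds to fs − 20.6 MHz = 5.95 MHz.
47.15 MHz mod fs = 20.6 MHz.
20.6 MHz > fs/2 = 13.275 MHz, folds to fs − 20.6 MHz = 5.95 MHz.
20.6 MHz and 47.15 MHz both map to 5.95 MHz.

20.6 MHz, 47.15 MHz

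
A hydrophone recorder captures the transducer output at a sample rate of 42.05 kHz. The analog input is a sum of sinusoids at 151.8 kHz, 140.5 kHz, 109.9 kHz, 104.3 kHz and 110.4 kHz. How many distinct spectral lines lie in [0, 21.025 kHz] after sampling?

fs/2 = 21.025 kHz.
151.8 kHz mod fs = 25.65 kHz.
25.65 kHz > fs/2 = 21.025 kHz, folds to fs − 25.65 kHz = 16.4 kHz.
140.5 kHz mod fs = 14.35 kHz.
14.35 kHz ≤ fs/2 = 21.025 kHz, appears at 14.35 kHz.
109.9 kHz mod fs = 25.8 kHz.
25.8 kHz > fs/2 = 21.025 kHz, folds to fs − 25.8 kHz = 16.25 kHz.
104.3 kHz mod fs = 20.2 kHz.
20.2 kHz ≤ fs/2 = 21.025 kHz, appears at 20.2 kHz.
110.4 kHz mod fs = 26.3 kHz.
26.3 kHz > fs/2 = 21.025 kHz, folds to fs − 26.3 kHz = 15.75 kHz.
Distinct values: {14.35 kHz, 15.75 kHz, 16.25 kHz, 16.4 kHz, 20.2 kHz} → 5.

5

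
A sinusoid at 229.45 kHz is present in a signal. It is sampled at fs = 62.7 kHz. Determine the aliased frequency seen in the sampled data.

229.45 kHz mod fs = 41.35 kHz.
41.35 kHz > fs/2 = 31.35 kHz, folds to fs − 41.35 kHz = 21.35 kHz.

21.35 kHz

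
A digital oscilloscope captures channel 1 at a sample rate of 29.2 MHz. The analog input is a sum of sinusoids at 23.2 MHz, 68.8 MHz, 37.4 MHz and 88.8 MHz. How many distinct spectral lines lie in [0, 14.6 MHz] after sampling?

4

fs/2 = 14.6 MHz.
23.2 MHz > fs/2 = 14.6 MHz, folds to fs − 23.2 MHz = 6 MHz.
68.8 MHz mod fs = 10.4 MHz.
10.4 MHz ≤ fs/2 = 14.6 MHz, appears at 10.4 MHz.
37.4 MHz mod fs = 8.2 MHz.
8.2 MHz ≤ fs/2 = 14.6 MHz, appears at 8.2 MHz.
88.8 MHz mod fs = 1.2 MHz.
1.2 MHz ≤ fs/2 = 14.6 MHz, appears at 1.2 MHz.
Distinct values: {1.2 MHz, 6 MHz, 8.2 MHz, 10.4 MHz} → 4.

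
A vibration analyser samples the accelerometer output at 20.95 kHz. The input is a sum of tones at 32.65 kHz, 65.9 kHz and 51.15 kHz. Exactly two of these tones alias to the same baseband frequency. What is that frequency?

9.25 kHz

fs/2 = 10.475 kHz.
32.65 kHz mod fs = 11.7 kHz.
11.7 kHz > fs/2 = 10.475 kHz, folds to fs − 11.7 kHz = 9.25 kHz.
65.9 kHz mod fs = 3.05 kHz.
3.05 kHz ≤ fs/2 = 10.475 kHz, appears at 3.05 kHz.
51.15 kHz mod fs = 9.25 kHz.
9.25 kHz ≤ fs/2 = 10.475 kHz, appears at 9.25 kHz.
32.65 kHz and 51.15 kHz both map to 9.25 kHz.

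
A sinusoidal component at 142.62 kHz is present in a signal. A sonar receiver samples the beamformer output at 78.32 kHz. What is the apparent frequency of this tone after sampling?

14.02 kHz

142.62 kHz mod fs = 64.3 kHz.
64.3 kHz > fs/2 = 39.16 kHz, folds to fs − 64.3 kHz = 14.02 kHz.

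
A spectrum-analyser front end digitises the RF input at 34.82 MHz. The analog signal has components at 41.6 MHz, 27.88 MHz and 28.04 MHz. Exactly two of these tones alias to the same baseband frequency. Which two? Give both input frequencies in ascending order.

28.04 MHz, 41.6 MHz

fs/2 = 17.41 MHz.
41.6 MHz mod fs = 6.78 MHz.
6.78 MHz ≤ fs/2 = 17.41 MHz, appears at 6.78 MHz.
27.88 MHz > fs/2 = 17.41 MHz, folds to fs − 27.88 MHz = 6.94 MHz.
28.04 MHz > fs/2 = 17.41 MHz, folds to fs − 28.04 MHz = 6.78 MHz.
28.04 MHz and 41.6 MHz both map to 6.78 MHz.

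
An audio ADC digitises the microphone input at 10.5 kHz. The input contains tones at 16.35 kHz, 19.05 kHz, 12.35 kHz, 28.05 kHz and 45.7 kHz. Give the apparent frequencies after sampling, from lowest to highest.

1.85 kHz, 1.95 kHz, 3.45 kHz, 3.7 kHz, 4.65 kHz

fs/2 = 5.25 kHz.
16.35 kHz mod fs = 5.85 kHz.
5.85 kHz > fs/2 = 5.25 kHz, folds to fs − 5.85 kHz = 4.65 kHz.
19.05 kHz mod fs = 8.55 kHz.
8.55 kHz > fs/2 = 5.25 kHz, folds to fs − 8.55 kHz = 1.95 kHz.
12.35 kHz mod fs = 1.85 kHz.
1.85 kHz ≤ fs/2 = 5.25 kHz, appears at 1.85 kHz.
28.05 kHz mod fs = 7.05 kHz.
7.05 kHz > fs/2 = 5.25 kHz, folds to fs − 7.05 kHz = 3.45 kHz.
45.7 kHz mod fs = 3.7 kHz.
3.7 kHz ≤ fs/2 = 5.25 kHz, appears at 3.7 kHz.
Distinct values: {1.85 kHz, 1.95 kHz, 3.45 kHz, 3.7 kHz, 4.65 kHz}.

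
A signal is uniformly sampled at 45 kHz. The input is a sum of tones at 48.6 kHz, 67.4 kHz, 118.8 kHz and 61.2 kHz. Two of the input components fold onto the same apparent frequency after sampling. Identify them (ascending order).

61.2 kHz, 118.8 kHz

fs/2 = 22.5 kHz.
48.6 kHz mod fs = 3.6 kHz.
3.6 kHz ≤ fs/2 = 22.5 kHz, appears at 3.6 kHz.
67.4 kHz mod fs = 22.4 kHz.
22.4 kHz ≤ fs/2 = 22.5 kHz, appears at 22.4 kHz.
118.8 kHz mod fs = 28.8 kHz.
28.8 kHz > fs/2 = 22.5 kHz, folds to fs − 28.8 kHz = 16.2 kHz.
61.2 kHz mod fs = 16.2 kHz.
16.2 kHz ≤ fs/2 = 22.5 kHz, appears at 16.2 kHz.
61.2 kHz and 118.8 kHz both map to 16.2 kHz.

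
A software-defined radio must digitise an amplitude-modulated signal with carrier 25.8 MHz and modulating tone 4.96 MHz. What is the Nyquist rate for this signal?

61.52 MHz

AM sidebands sit at fc ± fm = 20.84 MHz and 30.76 MHz.
Highest-frequency component: 30.76 MHz.
Nyquist rate = 2 × 30.76 MHz = 61.52 MHz.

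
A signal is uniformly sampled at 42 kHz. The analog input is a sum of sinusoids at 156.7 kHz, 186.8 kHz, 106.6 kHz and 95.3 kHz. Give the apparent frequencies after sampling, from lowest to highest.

fs/2 = 21 kHz.
156.7 kHz mod fs = 30.7 kHz.
30.7 kHz > fs/2 = 21 kHz, folds to fs − 30.7 kHz = 11.3 kHz.
186.8 kHz mod fs = 18.8 kHz.
18.8 kHz ≤ fs/2 = 21 kHz, appears at 18.8 kHz.
106.6 kHz mod fs = 22.6 kHz.
22.6 kHz > fs/2 = 21 kHz, folds to fs − 22.6 kHz = 19.4 kHz.
95.3 kHz mod fs = 11.3 kHz.
11.3 kHz ≤ fs/2 = 21 kHz, appears at 11.3 kHz.
Distinct values: {11.3 kHz, 18.8 kHz, 19.4 kHz}.

11.3 kHz, 18.8 kHz, 19.4 kHz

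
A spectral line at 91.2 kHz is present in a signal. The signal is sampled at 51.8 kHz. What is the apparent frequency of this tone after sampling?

12.4 kHz

91.2 kHz mod fs = 39.4 kHz.
39.4 kHz > fs/2 = 25.9 kHz, folds to fs − 39.4 kHz = 12.4 kHz.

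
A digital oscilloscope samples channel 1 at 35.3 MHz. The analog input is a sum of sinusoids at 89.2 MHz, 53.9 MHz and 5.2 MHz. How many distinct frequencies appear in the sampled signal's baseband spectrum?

2

fs/2 = 17.65 MHz.
89.2 MHz mod fs = 18.6 MHz.
18.6 MHz > fs/2 = 17.65 MHz, folds to fs − 18.6 MHz = 16.7 MHz.
53.9 MHz mod fs = 18.6 MHz.
18.6 MHz > fs/2 = 17.65 MHz, folds to fs − 18.6 MHz = 16.7 MHz.
5.2 MHz ≤ fs/2 = 17.65 MHz, passes unchanged.
Distinct values: {5.2 MHz, 16.7 MHz} → 2.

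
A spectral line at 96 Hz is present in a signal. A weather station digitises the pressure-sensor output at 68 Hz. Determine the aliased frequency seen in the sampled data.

28 Hz

96 Hz mod fs = 28 Hz.
28 Hz ≤ fs/2 = 34 Hz, appears at 28 Hz.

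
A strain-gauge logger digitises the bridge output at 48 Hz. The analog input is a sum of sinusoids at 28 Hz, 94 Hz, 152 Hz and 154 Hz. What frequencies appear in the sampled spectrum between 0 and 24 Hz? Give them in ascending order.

2 Hz, 8 Hz, 10 Hz, 20 Hz

fs/2 = 24 Hz.
28 Hz > fs/2 = 24 Hz, folds to fs − 28 Hz = 20 Hz.
94 Hz mod fs = 46 Hz.
46 Hz > fs/2 = 24 Hz, folds to fs − 46 Hz = 2 Hz.
152 Hz mod fs = 8 Hz.
8 Hz ≤ fs/2 = 24 Hz, appears at 8 Hz.
154 Hz mod fs = 10 Hz.
10 Hz ≤ fs/2 = 24 Hz, appears at 10 Hz.
Distinct values: {2 Hz, 8 Hz, 10 Hz, 20 Hz}.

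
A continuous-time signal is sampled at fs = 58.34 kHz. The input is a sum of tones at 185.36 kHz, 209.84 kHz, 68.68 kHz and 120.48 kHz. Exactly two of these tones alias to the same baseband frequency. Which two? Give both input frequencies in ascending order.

68.68 kHz, 185.36 kHz

fs/2 = 29.17 kHz.
185.36 kHz mod fs = 10.34 kHz.
10.34 kHz ≤ fs/2 = 29.17 kHz, appears at 10.34 kHz.
209.84 kHz mod fs = 34.82 kHz.
34.82 kHz > fs/2 = 29.17 kHz, folds to fs − 34.82 kHz = 23.52 kHz.
68.68 kHz mod fs = 10.34 kHz.
10.34 kHz ≤ fs/2 = 29.17 kHz, appears at 10.34 kHz.
120.48 kHz mod fs = 3.8 kHz.
3.8 kHz ≤ fs/2 = 29.17 kHz, appears at 3.8 kHz.
68.68 kHz and 185.36 kHz both map to 10.34 kHz.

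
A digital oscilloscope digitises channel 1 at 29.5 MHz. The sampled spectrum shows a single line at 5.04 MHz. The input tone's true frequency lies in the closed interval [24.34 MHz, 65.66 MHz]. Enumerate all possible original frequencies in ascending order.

Frequencies that alias to 5.04 MHz are k·fs ± 5.04 MHz for integer k ≥ 0.
k=0: 5.04 MHz.
k=1: 24.46 MHz, 34.54 MHz.
k=2: 53.96 MHz, 64.04 MHz.
k=3: 83.46 MHz, 93.54 MHz.
Within [24.34 MHz, 65.66 MHz]: 24.46 MHz, 34.54 MHz, 53.96 MHz, 64.04 MHz.

24.46 MHz, 34.54 MHz, 53.96 MHz, 64.04 MHz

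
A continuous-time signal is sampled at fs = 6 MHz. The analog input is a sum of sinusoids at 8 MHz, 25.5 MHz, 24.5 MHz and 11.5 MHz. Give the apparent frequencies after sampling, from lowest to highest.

fs/2 = 3 MHz.
8 MHz mod fs = 2 MHz.
2 MHz ≤ fs/2 = 3 MHz, appears at 2 MHz.
25.5 MHz mod fs = 1.5 MHz.
1.5 MHz ≤ fs/2 = 3 MHz, appears at 1.5 MHz.
24.5 MHz mod fs = 0.5 MHz.
0.5 MHz ≤ fs/2 = 3 MHz, appears at 0.5 MHz.
11.5 MHz mod fs = 5.5 MHz.
5.5 MHz > fs/2 = 3 MHz, folds to fs − 5.5 MHz = 0.5 MHz.
Distinct values: {0.5 MHz, 1.5 MHz, 2 MHz}.

0.5 MHz, 1.5 MHz, 2 MHz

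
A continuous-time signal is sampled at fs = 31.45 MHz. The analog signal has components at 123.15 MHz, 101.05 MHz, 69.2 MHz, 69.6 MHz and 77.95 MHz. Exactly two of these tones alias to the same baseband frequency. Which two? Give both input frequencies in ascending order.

fs/2 = 15.725 MHz.
123.15 MHz mod fs = 28.8 MHz.
28.8 MHz > fs/2 = 15.725 MHz, folds to fs − 28.8 MHz = 2.65 MHz.
101.05 MHz mod fs = 6.7 MHz.
6.7 MHz ≤ fs/2 = 15.725 MHz, appears at 6.7 MHz.
69.2 MHz mod fs = 6.3 MHz.
6.3 MHz ≤ fs/2 = 15.725 MHz, appears at 6.3 MHz.
69.6 MHz mod fs = 6.7 MHz.
6.7 MHz ≤ fs/2 = 15.725 MHz, appears at 6.7 MHz.
77.95 MHz mod fs = 15.05 MHz.
15.05 MHz ≤ fs/2 = 15.725 MHz, appears at 15.05 MHz.
69.6 MHz and 101.05 MHz both map to 6.7 MHz.

69.6 MHz, 101.05 MHz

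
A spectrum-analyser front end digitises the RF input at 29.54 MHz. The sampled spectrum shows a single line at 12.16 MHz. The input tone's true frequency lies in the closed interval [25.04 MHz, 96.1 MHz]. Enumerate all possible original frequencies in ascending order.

41.7 MHz, 46.92 MHz, 71.24 MHz, 76.46 MHz

Frequencies that alias to 12.16 MHz are k·fs ± 12.16 MHz for integer k ≥ 0.
k=0: 12.16 MHz.
k=1: 17.38 MHz, 41.7 MHz.
k=2: 46.92 MHz, 71.24 MHz.
k=3: 76.46 MHz, 100.78 MHz.
k=4: 106 MHz, 130.32 MHz.
Within [25.04 MHz, 96.1 MHz]: 41.7 MHz, 46.92 MHz, 71.24 MHz, 76.46 MHz.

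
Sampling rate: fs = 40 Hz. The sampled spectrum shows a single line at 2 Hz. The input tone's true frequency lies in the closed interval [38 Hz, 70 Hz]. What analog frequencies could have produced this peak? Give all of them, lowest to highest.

38 Hz, 42 Hz

Frequencies that alias to 2 Hz are k·fs ± 2 Hz for integer k ≥ 0.
k=0: 2 Hz.
k=1: 38 Hz, 42 Hz.
k=2: 78 Hz, 82 Hz.
Within [38 Hz, 70 Hz]: 38 Hz, 42 Hz.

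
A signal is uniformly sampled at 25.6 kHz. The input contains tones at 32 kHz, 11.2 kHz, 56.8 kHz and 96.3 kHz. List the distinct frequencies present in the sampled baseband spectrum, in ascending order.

5.6 kHz, 6.1 kHz, 6.4 kHz, 11.2 kHz

fs/2 = 12.8 kHz.
32 kHz mod fs = 6.4 kHz.
6.4 kHz ≤ fs/2 = 12.8 kHz, appears at 6.4 kHz.
11.2 kHz ≤ fs/2 = 12.8 kHz, passes unchanged.
56.8 kHz mod fs = 5.6 kHz.
5.6 kHz ≤ fs/2 = 12.8 kHz, appears at 5.6 kHz.
96.3 kHz mod fs = 19.5 kHz.
19.5 kHz > fs/2 = 12.8 kHz, folds to fs − 19.5 kHz = 6.1 kHz.
Distinct values: {5.6 kHz, 6.1 kHz, 6.4 kHz, 11.2 kHz}.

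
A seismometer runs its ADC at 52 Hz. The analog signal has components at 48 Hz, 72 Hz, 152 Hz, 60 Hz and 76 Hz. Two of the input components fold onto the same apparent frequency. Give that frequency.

4 Hz

fs/2 = 26 Hz.
48 Hz > fs/2 = 26 Hz, folds to fs − 48 Hz = 4 Hz.
72 Hz mod fs = 20 Hz.
20 Hz ≤ fs/2 = 26 Hz, appears at 20 Hz.
152 Hz mod fs = 48 Hz.
48 Hz > fs/2 = 26 Hz, folds to fs − 48 Hz = 4 Hz.
60 Hz mod fs = 8 Hz.
8 Hz ≤ fs/2 = 26 Hz, appears at 8 Hz.
76 Hz mod fs = 24 Hz.
24 Hz ≤ fs/2 = 26 Hz, appears at 24 Hz.
48 Hz and 152 Hz both map to 4 Hz.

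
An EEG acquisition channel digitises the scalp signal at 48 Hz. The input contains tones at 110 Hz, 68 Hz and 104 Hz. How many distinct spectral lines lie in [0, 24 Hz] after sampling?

fs/2 = 24 Hz.
110 Hz mod fs = 14 Hz.
14 Hz ≤ fs/2 = 24 Hz, appears at 14 Hz.
68 Hz mod fs = 20 Hz.
20 Hz ≤ fs/2 = 24 Hz, appears at 20 Hz.
104 Hz mod fs = 8 Hz.
8 Hz ≤ fs/2 = 24 Hz, appears at 8 Hz.
Distinct values: {8 Hz, 14 Hz, 20 Hz} → 3.

3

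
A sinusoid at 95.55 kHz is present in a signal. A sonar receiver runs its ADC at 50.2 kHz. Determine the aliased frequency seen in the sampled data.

95.55 kHz mod fs = 45.35 kHz.
45.35 kHz > fs/2 = 25.1 kHz, folds to fs − 45.35 kHz = 4.85 kHz.

4.85 kHz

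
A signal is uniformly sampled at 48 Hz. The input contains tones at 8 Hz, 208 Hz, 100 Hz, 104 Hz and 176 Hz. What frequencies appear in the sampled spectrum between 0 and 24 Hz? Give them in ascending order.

4 Hz, 8 Hz, 16 Hz

fs/2 = 24 Hz.
8 Hz ≤ fs/2 = 24 Hz, passes unchanged.
208 Hz mod fs = 16 Hz.
16 Hz ≤ fs/2 = 24 Hz, appears at 16 Hz.
100 Hz mod fs = 4 Hz.
4 Hz ≤ fs/2 = 24 Hz, appears at 4 Hz.
104 Hz mod fs = 8 Hz.
8 Hz ≤ fs/2 = 24 Hz, appears at 8 Hz.
176 Hz mod fs = 32 Hz.
32 Hz > fs/2 = 24 Hz, folds to fs − 32 Hz = 16 Hz.
Distinct values: {4 Hz, 8 Hz, 16 Hz}.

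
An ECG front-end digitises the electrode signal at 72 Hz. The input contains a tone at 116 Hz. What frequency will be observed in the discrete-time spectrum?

28 Hz

116 Hz mod fs = 44 Hz.
44 Hz > fs/2 = 36 Hz, folds to fs − 44 Hz = 28 Hz.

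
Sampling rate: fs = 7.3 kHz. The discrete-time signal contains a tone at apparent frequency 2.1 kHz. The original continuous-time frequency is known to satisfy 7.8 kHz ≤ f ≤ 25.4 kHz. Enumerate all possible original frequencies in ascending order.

9.4 kHz, 12.5 kHz, 16.7 kHz, 19.8 kHz, 24 kHz

Frequencies that alias to 2.1 kHz are k·fs ± 2.1 kHz for integer k ≥ 0.
k=0: 2.1 kHz.
k=1: 5.2 kHz, 9.4 kHz.
k=2: 12.5 kHz, 16.7 kHz.
k=3: 19.8 kHz, 24 kHz.
k=4: 27.1 kHz, 31.3 kHz.
Within [7.8 kHz, 25.4 kHz]: 9.4 kHz, 12.5 kHz, 16.7 kHz, 19.8 kHz, 24 kHz.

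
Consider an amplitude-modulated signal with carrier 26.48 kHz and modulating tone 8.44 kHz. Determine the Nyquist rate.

AM sidebands sit at fc ± fm = 18.04 kHz and 34.92 kHz.
Highest-frequency component: 34.92 kHz.
Nyquist rate = 2 × 34.92 kHz = 69.84 kHz.

69.84 kHz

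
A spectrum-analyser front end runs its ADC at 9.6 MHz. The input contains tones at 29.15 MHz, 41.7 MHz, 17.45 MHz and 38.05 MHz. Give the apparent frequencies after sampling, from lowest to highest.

0.35 MHz, 1.75 MHz, 3.3 MHz

fs/2 = 4.8 MHz.
29.15 MHz mod fs = 0.35 MHz.
0.35 MHz ≤ fs/2 = 4.8 MHz, appears at 0.35 MHz.
41.7 MHz mod fs = 3.3 MHz.
3.3 MHz ≤ fs/2 = 4.8 MHz, appears at 3.3 MHz.
17.45 MHz mod fs = 7.85 MHz.
7.85 MHz > fs/2 = 4.8 MHz, folds to fs − 7.85 MHz = 1.75 MHz.
38.05 MHz mod fs = 9.25 MHz.
9.25 MHz > fs/2 = 4.8 MHz, folds to fs − 9.25 MHz = 0.35 MHz.
Distinct values: {0.35 MHz, 1.75 MHz, 3.3 MHz}.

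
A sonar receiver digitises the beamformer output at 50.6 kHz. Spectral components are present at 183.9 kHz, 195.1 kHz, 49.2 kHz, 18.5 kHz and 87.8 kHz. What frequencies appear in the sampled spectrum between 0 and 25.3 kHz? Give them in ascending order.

1.4 kHz, 7.3 kHz, 13.4 kHz, 18.5 kHz

fs/2 = 25.3 kHz.
183.9 kHz mod fs = 32.1 kHz.
32.1 kHz > fs/2 = 25.3 kHz, folds to fs − 32.1 kHz = 18.5 kHz.
195.1 kHz mod fs = 43.3 kHz.
43.3 kHz > fs/2 = 25.3 kHz, folds to fs − 43.3 kHz = 7.3 kHz.
49.2 kHz > fs/2 = 25.3 kHz, folds to fs − 49.2 kHz = 1.4 kHz.
18.5 kHz ≤ fs/2 = 25.3 kHz, passes unchanged.
87.8 kHz mod fs = 37.2 kHz.
37.2 kHz > fs/2 = 25.3 kHz, folds to fs − 37.2 kHz = 13.4 kHz.
Distinct values: {1.4 kHz, 7.3 kHz, 13.4 kHz, 18.5 kHz}.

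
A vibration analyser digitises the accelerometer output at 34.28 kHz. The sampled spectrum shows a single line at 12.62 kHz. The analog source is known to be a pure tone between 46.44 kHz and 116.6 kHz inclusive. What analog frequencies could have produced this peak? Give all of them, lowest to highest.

46.9 kHz, 55.94 kHz, 81.18 kHz, 90.22 kHz, 115.46 kHz

Frequencies that alias to 12.62 kHz are k·fs ± 12.62 kHz for integer k ≥ 0.
k=0: 12.62 kHz.
k=1: 21.66 kHz, 46.9 kHz.
k=2: 55.94 kHz, 81.18 kHz.
k=3: 90.22 kHz, 115.46 kHz.
k=4: 124.5 kHz, 149.74 kHz.
Within [46.44 kHz, 116.6 kHz]: 46.9 kHz, 55.94 kHz, 81.18 kHz, 90.22 kHz, 115.46 kHz.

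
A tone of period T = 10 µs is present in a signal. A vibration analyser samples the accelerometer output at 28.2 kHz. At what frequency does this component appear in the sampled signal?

12.8 kHz

T = 10 µs → f = 1/T = 100 kHz.
100 kHz mod fs = 15.4 kHz.
15.4 kHz > fs/2 = 14.1 kHz, folds to fs − 15.4 kHz = 12.8 kHz.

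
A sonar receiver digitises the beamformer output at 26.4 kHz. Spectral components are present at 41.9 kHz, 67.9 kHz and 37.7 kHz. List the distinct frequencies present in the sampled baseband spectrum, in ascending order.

fs/2 = 13.2 kHz.
41.9 kHz mod fs = 15.5 kHz.
15.5 kHz > fs/2 = 13.2 kHz, folds to fs − 15.5 kHz = 10.9 kHz.
67.9 kHz mod fs = 15.1 kHz.
15.1 kHz > fs/2 = 13.2 kHz, folds to fs − 15.1 kHz = 11.3 kHz.
37.7 kHz mod fs = 11.3 kHz.
11.3 kHz ≤ fs/2 = 13.2 kHz, appears at 11.3 kHz.
Distinct values: {10.9 kHz, 11.3 kHz}.

10.9 kHz, 11.3 kHz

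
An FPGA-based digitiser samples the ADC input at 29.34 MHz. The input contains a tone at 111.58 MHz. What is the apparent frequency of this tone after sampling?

5.78 MHz

111.58 MHz mod fs = 23.56 MHz.
23.56 MHz > fs/2 = 14.67 MHz, folds to fs − 23.56 MHz = 5.78 MHz.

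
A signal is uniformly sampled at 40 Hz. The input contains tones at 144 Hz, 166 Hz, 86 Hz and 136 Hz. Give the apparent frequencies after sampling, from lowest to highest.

6 Hz, 16 Hz

fs/2 = 20 Hz.
144 Hz mod fs = 24 Hz.
24 Hz > fs/2 = 20 Hz, folds to fs − 24 Hz = 16 Hz.
166 Hz mod fs = 6 Hz.
6 Hz ≤ fs/2 = 20 Hz, appears at 6 Hz.
86 Hz mod fs = 6 Hz.
6 Hz ≤ fs/2 = 20 Hz, appears at 6 Hz.
136 Hz mod fs = 16 Hz.
16 Hz ≤ fs/2 = 20 Hz, appears at 16 Hz.
Distinct values: {6 Hz, 16 Hz}.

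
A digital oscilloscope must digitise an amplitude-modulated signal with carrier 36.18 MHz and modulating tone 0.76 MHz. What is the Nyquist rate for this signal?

AM sidebands sit at fc ± fm = 35.42 MHz and 36.94 MHz.
Highest-frequency component: 36.94 MHz.
Nyquist rate = 2 × 36.94 MHz = 73.88 MHz.

73.88 MHz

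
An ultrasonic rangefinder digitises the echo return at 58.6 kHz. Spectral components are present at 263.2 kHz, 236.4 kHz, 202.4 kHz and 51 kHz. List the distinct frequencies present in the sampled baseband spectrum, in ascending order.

fs/2 = 29.3 kHz.
263.2 kHz mod fs = 28.8 kHz.
28.8 kHz ≤ fs/2 = 29.3 kHz, appears at 28.8 kHz.
236.4 kHz mod fs = 2 kHz.
2 kHz ≤ fs/2 = 29.3 kHz, appears at 2 kHz.
202.4 kHz mod fs = 26.6 kHz.
26.6 kHz ≤ fs/2 = 29.3 kHz, appears at 26.6 kHz.
51 kHz > fs/2 = 29.3 kHz, folds to fs − 51 kHz = 7.6 kHz.
Distinct values: {2 kHz, 7.6 kHz, 26.6 kHz, 28.8 kHz}.

2 kHz, 7.6 kHz, 26.6 kHz, 28.8 kHz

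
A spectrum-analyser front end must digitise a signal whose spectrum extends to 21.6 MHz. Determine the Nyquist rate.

43.2 MHz

Nyquist rate = 2 × 21.6 MHz = 43.2 MHz.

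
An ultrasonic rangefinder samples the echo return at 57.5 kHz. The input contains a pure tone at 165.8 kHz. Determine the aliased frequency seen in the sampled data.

165.8 kHz mod fs = 50.8 kHz.
50.8 kHz > fs/2 = 28.75 kHz, folds to fs − 50.8 kHz = 6.7 kHz.

6.7 kHz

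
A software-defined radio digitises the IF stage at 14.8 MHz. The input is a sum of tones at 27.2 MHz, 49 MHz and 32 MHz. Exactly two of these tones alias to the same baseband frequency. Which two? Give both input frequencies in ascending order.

fs/2 = 7.4 MHz.
27.2 MHz mod fs = 12.4 MHz.
12.4 MHz > fs/2 = 7.4 MHz, folds to fs − 12.4 MHz = 2.4 MHz.
49 MHz mod fs = 4.6 MHz.
4.6 MHz ≤ fs/2 = 7.4 MHz, appears at 4.6 MHz.
32 MHz mod fs = 2.4 MHz.
2.4 MHz ≤ fs/2 = 7.4 MHz, appears at 2.4 MHz.
27.2 MHz and 32 MHz both map to 2.4 MHz.

27.2 MHz, 32 MHz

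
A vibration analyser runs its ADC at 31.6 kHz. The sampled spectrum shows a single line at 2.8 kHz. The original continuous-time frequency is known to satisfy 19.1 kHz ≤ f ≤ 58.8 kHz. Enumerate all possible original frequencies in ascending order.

28.8 kHz, 34.4 kHz

Frequencies that alias to 2.8 kHz are k·fs ± 2.8 kHz for integer k ≥ 0.
k=0: 2.8 kHz.
k=1: 28.8 kHz, 34.4 kHz.
k=2: 60.4 kHz, 66 kHz.
Within [19.1 kHz, 58.8 kHz]: 28.8 kHz, 34.4 kHz.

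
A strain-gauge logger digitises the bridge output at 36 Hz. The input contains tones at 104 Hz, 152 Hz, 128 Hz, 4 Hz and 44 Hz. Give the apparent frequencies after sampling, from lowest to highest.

fs/2 = 18 Hz.
104 Hz mod fs = 32 Hz.
32 Hz > fs/2 = 18 Hz, folds to fs − 32 Hz = 4 Hz.
152 Hz mod fs = 8 Hz.
8 Hz ≤ fs/2 = 18 Hz, appears at 8 Hz.
128 Hz mod fs = 20 Hz.
20 Hz > fs/2 = 18 Hz, folds to fs − 20 Hz = 16 Hz.
4 Hz ≤ fs/2 = 18 Hz, passes unchanged.
44 Hz mod fs = 8 Hz.
8 Hz ≤ fs/2 = 18 Hz, appears at 8 Hz.
Distinct values: {4 Hz, 8 Hz, 16 Hz}.

4 Hz, 8 Hz, 16 Hz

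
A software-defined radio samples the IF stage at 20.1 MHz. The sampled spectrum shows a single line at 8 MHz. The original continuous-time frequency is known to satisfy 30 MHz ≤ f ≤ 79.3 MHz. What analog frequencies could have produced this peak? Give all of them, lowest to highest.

32.2 MHz, 48.2 MHz, 52.3 MHz, 68.3 MHz, 72.4 MHz

Frequencies that alias to 8 MHz are k·fs ± 8 MHz for integer k ≥ 0.
k=0: 8 MHz.
k=1: 12.1 MHz, 28.1 MHz.
k=2: 32.2 MHz, 48.2 MHz.
k=3: 52.3 MHz, 68.3 MHz.
k=4: 72.4 MHz, 88.4 MHz.
k=5: 92.5 MHz, 108.5 MHz.
Within [30 MHz, 79.3 MHz]: 32.2 MHz, 48.2 MHz, 52.3 MHz, 68.3 MHz, 72.4 MHz.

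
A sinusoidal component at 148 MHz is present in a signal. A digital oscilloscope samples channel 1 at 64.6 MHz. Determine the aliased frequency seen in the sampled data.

148 MHz mod fs = 18.8 MHz.
18.8 MHz ≤ fs/2 = 32.3 MHz, appears at 18.8 MHz.

18.8 MHz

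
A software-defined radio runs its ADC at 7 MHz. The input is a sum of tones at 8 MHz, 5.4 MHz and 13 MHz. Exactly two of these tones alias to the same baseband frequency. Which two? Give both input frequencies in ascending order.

fs/2 = 3.5 MHz.
8 MHz mod fs = 1 MHz.
1 MHz ≤ fs/2 = 3.5 MHz, appears at 1 MHz.
5.4 MHz > fs/2 = 3.5 MHz, folds to fs − 5.4 MHz = 1.6 MHz.
13 MHz mod fs = 6 MHz.
6 MHz > fs/2 = 3.5 MHz, folds to fs − 6 MHz = 1 MHz.
8 MHz and 13 MHz both map to 1 MHz.

8 MHz, 13 MHz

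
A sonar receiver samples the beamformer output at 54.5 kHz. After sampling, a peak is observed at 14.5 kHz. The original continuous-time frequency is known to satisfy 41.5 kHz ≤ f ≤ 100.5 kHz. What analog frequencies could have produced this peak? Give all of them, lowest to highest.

Frequencies that alias to 14.5 kHz are k·fs ± 14.5 kHz for integer k ≥ 0.
k=0: 14.5 kHz.
k=1: 40 kHz, 69 kHz.
k=2: 94.5 kHz, 123.5 kHz.
k=3: 149 kHz, 178 kHz.
Within [41.5 kHz, 100.5 kHz]: 69 kHz, 94.5 kHz.

69 kHz, 94.5 kHz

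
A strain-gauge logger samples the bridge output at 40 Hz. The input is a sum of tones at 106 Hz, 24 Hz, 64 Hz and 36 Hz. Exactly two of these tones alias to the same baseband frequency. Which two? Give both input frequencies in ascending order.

fs/2 = 20 Hz.
106 Hz mod fs = 26 Hz.
26 Hz > fs/2 = 20 Hz, folds to fs − 26 Hz = 14 Hz.
24 Hz > fs/2 = 20 Hz, folds to fs − 24 Hz = 16 Hz.
64 Hz mod fs = 24 Hz.
24 Hz > fs/2 = 20 Hz, folds to fs − 24 Hz = 16 Hz.
36 Hz > fs/2 = 20 Hz, folds to fs − 36 Hz = 4 Hz.
24 Hz and 64 Hz both map to 16 Hz.

24 Hz, 64 Hz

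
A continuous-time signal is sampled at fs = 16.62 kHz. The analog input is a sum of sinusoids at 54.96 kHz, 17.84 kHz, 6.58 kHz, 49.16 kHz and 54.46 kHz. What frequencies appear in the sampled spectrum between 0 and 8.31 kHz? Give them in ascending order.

0.7 kHz, 1.22 kHz, 4.6 kHz, 5.1 kHz, 6.58 kHz

fs/2 = 8.31 kHz.
54.96 kHz mod fs = 5.1 kHz.
5.1 kHz ≤ fs/2 = 8.31 kHz, appears at 5.1 kHz.
17.84 kHz mod fs = 1.22 kHz.
1.22 kHz ≤ fs/2 = 8.31 kHz, appears at 1.22 kHz.
6.58 kHz ≤ fs/2 = 8.31 kHz, passes unchanged.
49.16 kHz mod fs = 15.92 kHz.
15.92 kHz > fs/2 = 8.31 kHz, folds to fs − 15.92 kHz = 0.7 kHz.
54.46 kHz mod fs = 4.6 kHz.
4.6 kHz ≤ fs/2 = 8.31 kHz, appears at 4.6 kHz.
Distinct values: {0.7 kHz, 1.22 kHz, 4.6 kHz, 5.1 kHz, 6.58 kHz}.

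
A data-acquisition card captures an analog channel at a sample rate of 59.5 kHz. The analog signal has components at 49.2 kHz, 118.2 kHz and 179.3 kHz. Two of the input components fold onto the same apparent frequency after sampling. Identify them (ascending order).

fs/2 = 29.75 kHz.
49.2 kHz > fs/2 = 29.75 kHz, folds to fs − 49.2 kHz = 10.3 kHz.
118.2 kHz mod fs = 58.7 kHz.
58.7 kHz > fs/2 = 29.75 kHz, folds to fs − 58.7 kHz = 0.8 kHz.
179.3 kHz mod fs = 0.8 kHz.
0.8 kHz ≤ fs/2 = 29.75 kHz, appears at 0.8 kHz.
118.2 kHz and 179.3 kHz both map to 0.8 kHz.

118.2 kHz, 179.3 kHz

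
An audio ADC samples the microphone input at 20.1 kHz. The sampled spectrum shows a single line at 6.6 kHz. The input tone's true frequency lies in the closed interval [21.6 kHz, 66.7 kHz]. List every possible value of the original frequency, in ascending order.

Frequencies that alias to 6.6 kHz are k·fs ± 6.6 kHz for integer k ≥ 0.
k=0: 6.6 kHz.
k=1: 13.5 kHz, 26.7 kHz.
k=2: 33.6 kHz, 46.8 kHz.
k=3: 53.7 kHz, 66.9 kHz.
k=4: 73.8 kHz, 87 kHz.
Within [21.6 kHz, 66.7 kHz]: 26.7 kHz, 33.6 kHz, 46.8 kHz, 53.7 kHz.

26.7 kHz, 33.6 kHz, 46.8 kHz, 53.7 kHz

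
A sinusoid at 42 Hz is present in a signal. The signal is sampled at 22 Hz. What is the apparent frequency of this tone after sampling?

42 Hz mod fs = 20 Hz.
20 Hz > fs/2 = 11 Hz, folds to fs − 20 Hz = 2 Hz.

2 Hz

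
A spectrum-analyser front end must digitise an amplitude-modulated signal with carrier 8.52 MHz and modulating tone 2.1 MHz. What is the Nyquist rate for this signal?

AM sidebands sit at fc ± fm = 6.42 MHz and 10.62 MHz.
Highest-frequency component: 10.62 MHz.
Nyquist rate = 2 × 10.62 MHz = 21.24 MHz.

21.24 MHz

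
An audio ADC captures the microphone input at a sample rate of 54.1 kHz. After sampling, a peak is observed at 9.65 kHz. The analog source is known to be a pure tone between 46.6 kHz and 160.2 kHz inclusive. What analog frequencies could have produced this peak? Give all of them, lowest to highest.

63.75 kHz, 98.55 kHz, 117.85 kHz, 152.65 kHz

Frequencies that alias to 9.65 kHz are k·fs ± 9.65 kHz for integer k ≥ 0.
k=0: 9.65 kHz.
k=1: 44.45 kHz, 63.75 kHz.
k=2: 98.55 kHz, 117.85 kHz.
k=3: 152.65 kHz, 171.95 kHz.
k=4: 206.75 kHz, 226.05 kHz.
Within [46.6 kHz, 160.2 kHz]: 63.75 kHz, 98.55 kHz, 117.85 kHz, 152.65 kHz.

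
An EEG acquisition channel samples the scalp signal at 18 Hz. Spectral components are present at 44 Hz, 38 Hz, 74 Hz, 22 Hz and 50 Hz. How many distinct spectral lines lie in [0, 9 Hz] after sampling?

fs/2 = 9 Hz.
44 Hz mod fs = 8 Hz.
8 Hz ≤ fs/2 = 9 Hz, appears at 8 Hz.
38 Hz mod fs = 2 Hz.
2 Hz ≤ fs/2 = 9 Hz, appears at 2 Hz.
74 Hz mod fs = 2 Hz.
2 Hz ≤ fs/2 = 9 Hz, appears at 2 Hz.
22 Hz mod fs = 4 Hz.
4 Hz ≤ fs/2 = 9 Hz, appears at 4 Hz.
50 Hz mod fs = 14 Hz.
14 Hz > fs/2 = 9 Hz, folds to fs − 14 Hz = 4 Hz.
Distinct values: {2 Hz, 4 Hz, 8 Hz} → 3.

3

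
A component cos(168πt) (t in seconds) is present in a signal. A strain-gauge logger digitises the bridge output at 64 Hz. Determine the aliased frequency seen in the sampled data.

20 Hz

ω = 168π rad/s → f = ω/(2π) = 84 Hz.
84 Hz mod fs = 20 Hz.
20 Hz ≤ fs/2 = 32 Hz, appears at 20 Hz.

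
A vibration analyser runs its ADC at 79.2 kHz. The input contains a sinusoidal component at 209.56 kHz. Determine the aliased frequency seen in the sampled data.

28.04 kHz

209.56 kHz mod fs = 51.16 kHz.
51.16 kHz > fs/2 = 39.6 kHz, folds to fs − 51.16 kHz = 28.04 kHz.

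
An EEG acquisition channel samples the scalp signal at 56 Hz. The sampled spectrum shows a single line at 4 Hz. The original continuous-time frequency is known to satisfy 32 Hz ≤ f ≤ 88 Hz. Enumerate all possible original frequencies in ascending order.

Frequencies that alias to 4 Hz are k·fs ± 4 Hz for integer k ≥ 0.
k=0: 4 Hz.
k=1: 52 Hz, 60 Hz.
k=2: 108 Hz, 116 Hz.
Within [32 Hz, 88 Hz]: 52 Hz, 60 Hz.

52 Hz, 60 Hz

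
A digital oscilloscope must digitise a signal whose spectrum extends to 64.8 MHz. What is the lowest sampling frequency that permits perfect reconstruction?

129.6 MHz

Nyquist rate = 2 × 64.8 MHz = 129.6 MHz.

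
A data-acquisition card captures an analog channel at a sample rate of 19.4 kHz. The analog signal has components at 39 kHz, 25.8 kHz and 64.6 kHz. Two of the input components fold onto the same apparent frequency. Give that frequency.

6.4 kHz

fs/2 = 9.7 kHz.
39 kHz mod fs = 0.2 kHz.
0.2 kHz ≤ fs/2 = 9.7 kHz, appears at 0.2 kHz.
25.8 kHz mod fs = 6.4 kHz.
6.4 kHz ≤ fs/2 = 9.7 kHz, appears at 6.4 kHz.
64.6 kHz mod fs = 6.4 kHz.
6.4 kHz ≤ fs/2 = 9.7 kHz, appears at 6.4 kHz.
25.8 kHz and 64.6 kHz both map to 6.4 kHz.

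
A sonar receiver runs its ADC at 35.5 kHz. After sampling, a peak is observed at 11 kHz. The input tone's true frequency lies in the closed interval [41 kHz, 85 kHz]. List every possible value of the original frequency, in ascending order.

46.5 kHz, 60 kHz, 82 kHz

Frequencies that alias to 11 kHz are k·fs ± 11 kHz for integer k ≥ 0.
k=0: 11 kHz.
k=1: 24.5 kHz, 46.5 kHz.
k=2: 60 kHz, 82 kHz.
k=3: 95.5 kHz, 117.5 kHz.
Within [41 kHz, 85 kHz]: 46.5 kHz, 60 kHz, 82 kHz.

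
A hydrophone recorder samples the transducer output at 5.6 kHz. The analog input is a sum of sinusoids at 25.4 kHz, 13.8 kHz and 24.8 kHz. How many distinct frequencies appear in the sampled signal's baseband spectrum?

2

fs/2 = 2.8 kHz.
25.4 kHz mod fs = 3 kHz.
3 kHz > fs/2 = 2.8 kHz, folds to fs − 3 kHz = 2.6 kHz.
13.8 kHz mod fs = 2.6 kHz.
2.6 kHz ≤ fs/2 = 2.8 kHz, appears at 2.6 kHz.
24.8 kHz mod fs = 2.4 kHz.
2.4 kHz ≤ fs/2 = 2.8 kHz, appears at 2.4 kHz.
Distinct values: {2.4 kHz, 2.6 kHz} → 2.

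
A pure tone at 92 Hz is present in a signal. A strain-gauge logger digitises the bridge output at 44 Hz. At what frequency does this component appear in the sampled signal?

92 Hz mod fs = 4 Hz.
4 Hz ≤ fs/2 = 22 Hz, appears at 4 Hz.

4 Hz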